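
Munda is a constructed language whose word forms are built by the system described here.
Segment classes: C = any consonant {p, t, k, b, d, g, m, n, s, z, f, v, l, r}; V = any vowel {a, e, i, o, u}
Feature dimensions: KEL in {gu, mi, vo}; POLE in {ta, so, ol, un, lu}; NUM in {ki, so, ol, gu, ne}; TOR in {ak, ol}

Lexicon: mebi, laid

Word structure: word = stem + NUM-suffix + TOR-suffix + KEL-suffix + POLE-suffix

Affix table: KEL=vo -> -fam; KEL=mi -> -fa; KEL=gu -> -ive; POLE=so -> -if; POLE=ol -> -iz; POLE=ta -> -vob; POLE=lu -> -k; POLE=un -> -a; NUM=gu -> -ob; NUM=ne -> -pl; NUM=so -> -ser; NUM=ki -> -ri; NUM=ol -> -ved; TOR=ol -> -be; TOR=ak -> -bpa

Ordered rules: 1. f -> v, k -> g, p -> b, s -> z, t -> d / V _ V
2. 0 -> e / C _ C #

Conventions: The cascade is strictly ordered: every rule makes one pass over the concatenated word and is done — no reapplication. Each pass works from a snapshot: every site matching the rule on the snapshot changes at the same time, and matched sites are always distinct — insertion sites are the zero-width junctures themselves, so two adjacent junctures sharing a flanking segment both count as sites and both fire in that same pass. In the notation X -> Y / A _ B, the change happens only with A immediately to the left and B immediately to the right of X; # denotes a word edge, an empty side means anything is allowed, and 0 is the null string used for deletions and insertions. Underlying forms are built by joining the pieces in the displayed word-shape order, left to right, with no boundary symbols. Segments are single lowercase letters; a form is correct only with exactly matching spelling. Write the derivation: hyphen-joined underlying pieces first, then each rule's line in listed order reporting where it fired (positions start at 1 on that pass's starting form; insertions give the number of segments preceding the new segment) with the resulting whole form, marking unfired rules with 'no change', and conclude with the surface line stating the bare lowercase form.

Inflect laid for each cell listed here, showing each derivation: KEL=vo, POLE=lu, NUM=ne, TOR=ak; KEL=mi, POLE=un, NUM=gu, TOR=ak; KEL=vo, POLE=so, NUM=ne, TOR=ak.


cell KEL=vo, POLE=lu, NUM=ne, TOR=ak:
underlying: laid-pl-bpa-fam-k
1. f -> v, k -> g, p -> b, s -> z, t -> d / V _ V: fires at position(s) 10: laidplbpavamk
2. 0 -> e / C _ C #: inserts after position(s) 12: laidplbpavamek
surface: laidplbpavamek

cell KEL=mi, POLE=un, NUM=gu, TOR=ak:
underlying: laid-ob-bpa-fa-a
1. f -> v, k -> g, p -> b, s -> z, t -> d / V _ V: fires at position(s) 10: laidobbpavaa
2. 0 -> e / C _ C #: no change
surface: laidobbpavaa

cell KEL=vo, POLE=so, NUM=ne, TOR=ak:
underlying: laid-pl-bpa-fam-if
1. f -> v, k -> g, p -> b, s -> z, t -> d / V _ V: fires at position(s) 10: laidplbpavamif
2. 0 -> e / C _ C #: no change
surface: laidplbpavamif


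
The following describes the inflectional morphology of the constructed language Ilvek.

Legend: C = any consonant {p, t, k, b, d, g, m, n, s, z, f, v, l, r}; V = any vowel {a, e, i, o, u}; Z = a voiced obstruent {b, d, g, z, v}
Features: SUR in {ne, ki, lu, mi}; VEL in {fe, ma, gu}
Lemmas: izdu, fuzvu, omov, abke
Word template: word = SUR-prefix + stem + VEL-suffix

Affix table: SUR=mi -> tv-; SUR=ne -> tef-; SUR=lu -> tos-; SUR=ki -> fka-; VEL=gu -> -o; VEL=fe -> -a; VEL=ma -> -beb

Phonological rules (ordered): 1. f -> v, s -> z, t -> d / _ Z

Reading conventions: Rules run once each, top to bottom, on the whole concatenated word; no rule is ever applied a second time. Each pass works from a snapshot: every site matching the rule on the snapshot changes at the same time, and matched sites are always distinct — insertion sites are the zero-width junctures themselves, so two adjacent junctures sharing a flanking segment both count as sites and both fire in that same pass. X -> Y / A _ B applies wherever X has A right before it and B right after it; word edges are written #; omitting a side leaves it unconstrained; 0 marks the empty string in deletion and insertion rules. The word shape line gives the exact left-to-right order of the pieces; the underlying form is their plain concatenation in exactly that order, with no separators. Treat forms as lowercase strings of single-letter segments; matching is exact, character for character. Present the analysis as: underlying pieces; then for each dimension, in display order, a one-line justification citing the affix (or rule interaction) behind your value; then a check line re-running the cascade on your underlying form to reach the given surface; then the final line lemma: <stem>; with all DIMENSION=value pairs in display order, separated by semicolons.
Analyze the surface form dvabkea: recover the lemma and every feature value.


underlying: tv-abke-a
SUR=mi - signalled by the affix tv-
VEL=fe - signalled by the affix -a
check: tvabkea -> dvabkea
lemma: abke; SUR=mi; VEL=fe


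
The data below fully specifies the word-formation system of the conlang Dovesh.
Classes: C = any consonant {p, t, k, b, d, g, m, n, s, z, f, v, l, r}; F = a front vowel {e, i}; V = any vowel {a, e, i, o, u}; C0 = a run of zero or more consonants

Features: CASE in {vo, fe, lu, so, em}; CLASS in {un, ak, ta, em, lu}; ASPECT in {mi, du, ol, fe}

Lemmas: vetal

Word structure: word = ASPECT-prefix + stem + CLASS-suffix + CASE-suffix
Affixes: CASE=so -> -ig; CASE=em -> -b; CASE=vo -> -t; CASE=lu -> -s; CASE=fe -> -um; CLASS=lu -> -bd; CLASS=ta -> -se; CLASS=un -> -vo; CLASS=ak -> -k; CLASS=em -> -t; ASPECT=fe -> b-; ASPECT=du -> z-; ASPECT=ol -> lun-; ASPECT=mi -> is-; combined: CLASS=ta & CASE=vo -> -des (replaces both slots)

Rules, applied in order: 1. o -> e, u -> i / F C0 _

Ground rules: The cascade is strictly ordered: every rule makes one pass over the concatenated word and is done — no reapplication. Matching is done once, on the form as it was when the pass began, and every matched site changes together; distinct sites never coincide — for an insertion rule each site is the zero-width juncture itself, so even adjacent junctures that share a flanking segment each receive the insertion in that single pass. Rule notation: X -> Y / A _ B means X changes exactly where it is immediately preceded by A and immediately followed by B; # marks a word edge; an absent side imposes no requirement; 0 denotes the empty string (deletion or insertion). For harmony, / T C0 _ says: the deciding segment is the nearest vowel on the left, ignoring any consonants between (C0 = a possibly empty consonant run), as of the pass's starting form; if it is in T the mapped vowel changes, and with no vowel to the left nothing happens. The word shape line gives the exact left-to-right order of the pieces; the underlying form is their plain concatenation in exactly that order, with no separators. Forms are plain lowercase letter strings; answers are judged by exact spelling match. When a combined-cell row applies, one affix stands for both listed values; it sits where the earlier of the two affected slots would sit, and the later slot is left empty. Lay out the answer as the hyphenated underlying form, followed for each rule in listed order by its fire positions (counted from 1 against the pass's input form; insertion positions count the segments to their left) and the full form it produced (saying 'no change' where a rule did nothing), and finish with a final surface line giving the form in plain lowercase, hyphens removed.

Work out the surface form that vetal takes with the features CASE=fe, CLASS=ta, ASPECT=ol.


underlying: lun-vetal-se-um
1. o -> e, u -> i / F C0 _: fires at position(s) 11: lunvetalseim
surface: lunvetalseim


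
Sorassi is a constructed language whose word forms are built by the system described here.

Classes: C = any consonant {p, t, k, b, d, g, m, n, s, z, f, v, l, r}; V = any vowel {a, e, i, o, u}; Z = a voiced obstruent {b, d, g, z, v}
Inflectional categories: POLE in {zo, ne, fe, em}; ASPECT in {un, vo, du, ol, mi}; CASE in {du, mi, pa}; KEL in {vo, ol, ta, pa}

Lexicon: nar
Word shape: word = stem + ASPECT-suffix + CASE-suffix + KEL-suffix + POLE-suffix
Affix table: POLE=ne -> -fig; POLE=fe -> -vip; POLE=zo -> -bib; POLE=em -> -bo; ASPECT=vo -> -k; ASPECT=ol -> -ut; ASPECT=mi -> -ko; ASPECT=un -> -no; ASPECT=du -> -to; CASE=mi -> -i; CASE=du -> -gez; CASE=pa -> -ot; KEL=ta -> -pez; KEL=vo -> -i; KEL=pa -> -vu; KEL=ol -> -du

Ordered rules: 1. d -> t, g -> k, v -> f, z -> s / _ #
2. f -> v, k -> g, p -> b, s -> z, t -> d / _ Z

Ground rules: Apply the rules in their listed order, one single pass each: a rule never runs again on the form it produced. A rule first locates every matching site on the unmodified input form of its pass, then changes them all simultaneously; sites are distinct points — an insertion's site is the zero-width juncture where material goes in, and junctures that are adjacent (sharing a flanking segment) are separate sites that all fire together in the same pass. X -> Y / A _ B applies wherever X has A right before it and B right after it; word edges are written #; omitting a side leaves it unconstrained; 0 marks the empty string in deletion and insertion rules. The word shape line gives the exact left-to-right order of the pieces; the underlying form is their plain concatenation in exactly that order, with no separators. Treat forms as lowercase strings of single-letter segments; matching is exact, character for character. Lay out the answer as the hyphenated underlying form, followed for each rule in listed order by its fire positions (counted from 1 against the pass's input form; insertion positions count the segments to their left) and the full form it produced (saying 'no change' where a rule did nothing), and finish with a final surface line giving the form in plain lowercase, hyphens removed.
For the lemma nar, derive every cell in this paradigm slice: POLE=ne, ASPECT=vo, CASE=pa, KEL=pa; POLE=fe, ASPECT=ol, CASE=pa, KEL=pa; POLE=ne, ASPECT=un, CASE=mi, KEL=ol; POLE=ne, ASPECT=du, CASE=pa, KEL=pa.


cell POLE=ne, ASPECT=vo, CASE=pa, KEL=pa:
underlying: nar-k-ot-vu-fig
1. d -> t, g -> k, v -> f, z -> s / _ #: fires at position(s) 11: narkotvufik
2. f -> v, k -> g, p -> b, s -> z, t -> d / _ Z: fires at position(s) 6: narkodvufik
surface: narkodvufik

cell POLE=fe, ASPECT=ol, CASE=pa, KEL=pa:
underlying: nar-ut-ot-vu-vip
1. d -> t, g -> k, v -> f, z -> s / _ #: no change
2. f -> v, k -> g, p -> b, s -> z, t -> d / _ Z: fires at position(s) 7: narutodvuvip
surface: narutodvuvip

cell POLE=ne, ASPECT=un, CASE=mi, KEL=ol:
underlying: nar-no-i-du-fig
1. d -> t, g -> k, v -> f, z -> s / _ #: fires at position(s) 11: narnoidufik
2. f -> v, k -> g, p -> b, s -> z, t -> d / _ Z: no change
surface: narnoidufik

cell POLE=ne, ASPECT=du, CASE=pa, KEL=pa:
underlying: nar-to-ot-vu-fig
1. d -> t, g -> k, v -> f, z -> s / _ #: fires at position(s) 12: nartootvufik
2. f -> v, k -> g, p -> b, s -> z, t -> d / _ Z: fires at position(s) 7: nartoodvufik
surface: nartoodvufik


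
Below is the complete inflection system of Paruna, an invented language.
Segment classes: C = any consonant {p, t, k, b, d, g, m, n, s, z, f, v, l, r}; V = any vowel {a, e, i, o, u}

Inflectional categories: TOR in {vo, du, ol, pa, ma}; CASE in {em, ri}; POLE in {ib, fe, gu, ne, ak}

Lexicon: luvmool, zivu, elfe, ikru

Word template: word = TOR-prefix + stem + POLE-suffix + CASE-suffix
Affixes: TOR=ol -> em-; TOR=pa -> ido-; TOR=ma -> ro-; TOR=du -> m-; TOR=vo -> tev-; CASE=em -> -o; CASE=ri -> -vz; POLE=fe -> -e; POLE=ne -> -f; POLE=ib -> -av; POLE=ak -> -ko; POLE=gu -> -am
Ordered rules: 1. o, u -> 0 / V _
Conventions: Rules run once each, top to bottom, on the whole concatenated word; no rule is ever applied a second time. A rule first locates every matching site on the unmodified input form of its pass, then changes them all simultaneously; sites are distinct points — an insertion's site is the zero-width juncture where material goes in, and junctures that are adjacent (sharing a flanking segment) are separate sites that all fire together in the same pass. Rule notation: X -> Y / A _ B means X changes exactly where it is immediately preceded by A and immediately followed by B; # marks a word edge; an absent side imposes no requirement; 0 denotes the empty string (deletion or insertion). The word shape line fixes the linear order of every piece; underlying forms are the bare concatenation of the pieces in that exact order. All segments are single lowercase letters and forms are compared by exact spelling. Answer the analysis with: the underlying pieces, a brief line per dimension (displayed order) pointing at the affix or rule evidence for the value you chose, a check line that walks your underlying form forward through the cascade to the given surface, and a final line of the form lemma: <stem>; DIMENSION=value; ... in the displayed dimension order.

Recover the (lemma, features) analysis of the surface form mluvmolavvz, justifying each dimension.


underlying: m-luvmool-av-vz
TOR=du - signalled by the affix m-
CASE=ri - signalled by the affix -vz
POLE=ib - signalled by the affix -av
check: mluvmoolavvz -> mluvmolavvz
lemma: luvmool; TOR=du; CASE=ri; POLE=ib


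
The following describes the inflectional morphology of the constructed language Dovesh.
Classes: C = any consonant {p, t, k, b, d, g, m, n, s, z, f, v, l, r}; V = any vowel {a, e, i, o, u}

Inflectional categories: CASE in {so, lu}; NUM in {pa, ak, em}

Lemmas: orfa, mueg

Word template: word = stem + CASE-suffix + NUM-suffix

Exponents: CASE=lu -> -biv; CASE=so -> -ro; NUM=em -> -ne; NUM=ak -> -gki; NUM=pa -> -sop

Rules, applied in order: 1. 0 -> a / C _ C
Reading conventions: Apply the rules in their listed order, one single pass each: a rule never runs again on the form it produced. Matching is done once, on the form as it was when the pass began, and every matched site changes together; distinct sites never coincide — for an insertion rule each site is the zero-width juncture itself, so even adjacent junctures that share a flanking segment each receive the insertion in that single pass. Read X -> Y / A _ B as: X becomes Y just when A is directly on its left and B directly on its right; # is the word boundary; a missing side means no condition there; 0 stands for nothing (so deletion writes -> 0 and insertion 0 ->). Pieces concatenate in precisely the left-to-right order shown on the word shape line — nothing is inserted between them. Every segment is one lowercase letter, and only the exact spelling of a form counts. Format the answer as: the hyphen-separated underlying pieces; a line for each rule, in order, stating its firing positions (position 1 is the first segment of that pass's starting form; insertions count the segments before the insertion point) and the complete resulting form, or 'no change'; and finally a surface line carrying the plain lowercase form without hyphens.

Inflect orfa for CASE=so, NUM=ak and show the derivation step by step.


underlying: orfa-ro-gki
1. 0 -> a / C _ C: inserts after position(s) 2, 7: orafarogaki
surface: orafarogaki


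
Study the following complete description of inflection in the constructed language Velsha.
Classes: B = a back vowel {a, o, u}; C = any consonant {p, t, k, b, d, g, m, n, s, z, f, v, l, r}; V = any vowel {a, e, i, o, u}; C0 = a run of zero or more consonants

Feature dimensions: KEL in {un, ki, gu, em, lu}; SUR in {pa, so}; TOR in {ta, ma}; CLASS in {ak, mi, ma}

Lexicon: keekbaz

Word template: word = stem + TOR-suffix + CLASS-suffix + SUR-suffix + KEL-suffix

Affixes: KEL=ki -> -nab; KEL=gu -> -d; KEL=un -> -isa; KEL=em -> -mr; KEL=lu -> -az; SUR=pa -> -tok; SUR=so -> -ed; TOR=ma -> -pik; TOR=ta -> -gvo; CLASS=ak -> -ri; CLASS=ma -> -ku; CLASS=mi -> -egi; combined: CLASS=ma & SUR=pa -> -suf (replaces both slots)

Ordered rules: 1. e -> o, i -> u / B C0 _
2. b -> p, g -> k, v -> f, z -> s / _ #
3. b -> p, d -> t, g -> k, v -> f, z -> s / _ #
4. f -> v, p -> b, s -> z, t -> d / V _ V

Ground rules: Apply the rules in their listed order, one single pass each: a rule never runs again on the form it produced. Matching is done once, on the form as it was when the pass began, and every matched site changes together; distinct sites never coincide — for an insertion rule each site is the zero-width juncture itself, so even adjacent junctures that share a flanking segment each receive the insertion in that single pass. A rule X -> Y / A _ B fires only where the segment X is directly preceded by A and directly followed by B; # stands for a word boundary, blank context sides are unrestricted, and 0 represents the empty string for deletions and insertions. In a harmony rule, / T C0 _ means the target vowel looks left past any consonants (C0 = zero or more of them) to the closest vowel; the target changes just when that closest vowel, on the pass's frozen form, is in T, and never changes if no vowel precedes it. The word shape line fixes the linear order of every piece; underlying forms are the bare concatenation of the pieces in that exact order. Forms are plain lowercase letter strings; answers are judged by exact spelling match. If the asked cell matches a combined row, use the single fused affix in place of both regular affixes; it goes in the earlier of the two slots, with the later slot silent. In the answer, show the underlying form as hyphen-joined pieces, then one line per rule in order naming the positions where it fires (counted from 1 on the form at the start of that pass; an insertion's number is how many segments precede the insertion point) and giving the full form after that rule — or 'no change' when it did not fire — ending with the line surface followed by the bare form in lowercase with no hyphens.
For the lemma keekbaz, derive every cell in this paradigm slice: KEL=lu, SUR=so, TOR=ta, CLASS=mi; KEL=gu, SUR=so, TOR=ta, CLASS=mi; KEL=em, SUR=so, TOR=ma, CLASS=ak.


cell KEL=lu, SUR=so, TOR=ta, CLASS=mi:
underlying: keekbaz-gvo-egi-ed-az
1. e -> o, i -> u / B C0 _: fires at position(s) 11: keekbazgvoogiedaz
2. b -> p, g -> k, v -> f, z -> s / _ #: fires at position(s) 17: keekbazgvoogiedas
3. b -> p, d -> t, g -> k, v -> f, z -> s / _ #: no change
4. f -> v, p -> b, s -> z, t -> d / V _ V: no change
surface: keekbazgvoogiedas

cell KEL=gu, SUR=so, TOR=ta, CLASS=mi:
underlying: keekbaz-gvo-egi-ed-d
1. e -> o, i -> u / B C0 _: fires at position(s) 11: keekbazgvoogiedd
2. b -> p, g -> k, v -> f, z -> s / _ #: no change
3. b -> p, d -> t, g -> k, v -> f, z -> s / _ #: fires at position(s) 16: keekbazgvoogiedt
4. f -> v, p -> b, s -> z, t -> d / V _ V: no change
surface: keekbazgvoogiedt

cell KEL=em, SUR=so, TOR=ma, CLASS=ak:
underlying: keekbaz-pik-ri-ed-mr
1. e -> o, i -> u / B C0 _: fires at position(s) 9: keekbazpukriedmr
2. b -> p, g -> k, v -> f, z -> s / _ #: no change
3. b -> p, d -> t, g -> k, v -> f, z -> s / _ #: no change
4. f -> v, p -> b, s -> z, t -> d / V _ V: no change
surface: keekbazpukriedmr


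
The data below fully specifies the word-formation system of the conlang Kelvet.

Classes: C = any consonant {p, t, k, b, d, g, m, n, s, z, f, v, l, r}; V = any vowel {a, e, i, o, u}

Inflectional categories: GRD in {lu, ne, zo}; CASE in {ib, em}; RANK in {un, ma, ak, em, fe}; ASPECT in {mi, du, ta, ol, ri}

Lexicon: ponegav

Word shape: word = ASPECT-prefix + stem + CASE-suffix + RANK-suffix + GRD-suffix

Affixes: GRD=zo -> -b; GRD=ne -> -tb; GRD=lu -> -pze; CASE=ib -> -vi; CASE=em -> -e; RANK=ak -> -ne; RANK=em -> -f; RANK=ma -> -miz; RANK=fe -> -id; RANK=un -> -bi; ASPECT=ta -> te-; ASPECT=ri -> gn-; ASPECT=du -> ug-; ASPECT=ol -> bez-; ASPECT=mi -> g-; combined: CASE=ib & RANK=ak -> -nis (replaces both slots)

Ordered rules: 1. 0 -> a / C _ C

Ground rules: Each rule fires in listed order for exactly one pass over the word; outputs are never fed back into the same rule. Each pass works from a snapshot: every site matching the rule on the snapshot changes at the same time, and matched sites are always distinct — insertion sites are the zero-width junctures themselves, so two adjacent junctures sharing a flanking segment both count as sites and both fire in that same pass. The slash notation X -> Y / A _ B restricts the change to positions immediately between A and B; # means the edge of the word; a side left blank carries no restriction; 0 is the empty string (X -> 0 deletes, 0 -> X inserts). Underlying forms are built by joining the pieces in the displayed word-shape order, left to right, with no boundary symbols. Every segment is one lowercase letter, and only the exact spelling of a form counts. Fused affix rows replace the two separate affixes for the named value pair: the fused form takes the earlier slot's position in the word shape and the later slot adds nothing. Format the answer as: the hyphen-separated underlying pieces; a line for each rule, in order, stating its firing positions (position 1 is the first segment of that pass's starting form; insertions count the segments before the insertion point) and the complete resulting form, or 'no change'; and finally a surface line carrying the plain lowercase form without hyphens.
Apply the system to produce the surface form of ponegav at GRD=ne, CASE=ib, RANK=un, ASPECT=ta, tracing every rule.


underlying: te-ponegav-vi-bi-tb
1. 0 -> a / C _ C: inserts after position(s) 9, 14: teponegavavibitab
surface: teponegavavibitab


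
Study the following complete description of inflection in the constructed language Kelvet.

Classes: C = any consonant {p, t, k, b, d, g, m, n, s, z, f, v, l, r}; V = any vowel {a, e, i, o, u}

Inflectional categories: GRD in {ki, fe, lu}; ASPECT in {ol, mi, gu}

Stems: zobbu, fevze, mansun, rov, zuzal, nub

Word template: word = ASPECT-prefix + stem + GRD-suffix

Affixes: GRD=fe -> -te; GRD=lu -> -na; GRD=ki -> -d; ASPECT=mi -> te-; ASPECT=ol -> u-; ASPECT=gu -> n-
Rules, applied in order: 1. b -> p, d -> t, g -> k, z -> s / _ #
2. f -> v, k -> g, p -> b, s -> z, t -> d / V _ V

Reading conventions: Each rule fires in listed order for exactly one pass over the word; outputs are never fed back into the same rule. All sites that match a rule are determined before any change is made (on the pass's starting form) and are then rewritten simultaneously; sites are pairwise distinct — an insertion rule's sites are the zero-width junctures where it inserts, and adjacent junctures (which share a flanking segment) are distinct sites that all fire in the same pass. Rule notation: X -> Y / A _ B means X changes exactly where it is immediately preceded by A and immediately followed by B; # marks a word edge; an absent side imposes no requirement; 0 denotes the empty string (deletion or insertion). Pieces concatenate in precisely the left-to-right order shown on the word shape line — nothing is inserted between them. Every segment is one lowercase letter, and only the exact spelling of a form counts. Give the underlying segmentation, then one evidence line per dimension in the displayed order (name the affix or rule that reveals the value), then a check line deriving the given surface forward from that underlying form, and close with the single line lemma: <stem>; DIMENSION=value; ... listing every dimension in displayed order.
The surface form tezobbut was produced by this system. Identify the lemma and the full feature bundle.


underlying: te-zobbu-d
GRD=ki - signalled by the affix -d
ASPECT=mi - signalled by the affix te-
check: tezobbud -> tezobbut -> tezobbut
lemma: zobbu; GRD=ki; ASPECT=mi


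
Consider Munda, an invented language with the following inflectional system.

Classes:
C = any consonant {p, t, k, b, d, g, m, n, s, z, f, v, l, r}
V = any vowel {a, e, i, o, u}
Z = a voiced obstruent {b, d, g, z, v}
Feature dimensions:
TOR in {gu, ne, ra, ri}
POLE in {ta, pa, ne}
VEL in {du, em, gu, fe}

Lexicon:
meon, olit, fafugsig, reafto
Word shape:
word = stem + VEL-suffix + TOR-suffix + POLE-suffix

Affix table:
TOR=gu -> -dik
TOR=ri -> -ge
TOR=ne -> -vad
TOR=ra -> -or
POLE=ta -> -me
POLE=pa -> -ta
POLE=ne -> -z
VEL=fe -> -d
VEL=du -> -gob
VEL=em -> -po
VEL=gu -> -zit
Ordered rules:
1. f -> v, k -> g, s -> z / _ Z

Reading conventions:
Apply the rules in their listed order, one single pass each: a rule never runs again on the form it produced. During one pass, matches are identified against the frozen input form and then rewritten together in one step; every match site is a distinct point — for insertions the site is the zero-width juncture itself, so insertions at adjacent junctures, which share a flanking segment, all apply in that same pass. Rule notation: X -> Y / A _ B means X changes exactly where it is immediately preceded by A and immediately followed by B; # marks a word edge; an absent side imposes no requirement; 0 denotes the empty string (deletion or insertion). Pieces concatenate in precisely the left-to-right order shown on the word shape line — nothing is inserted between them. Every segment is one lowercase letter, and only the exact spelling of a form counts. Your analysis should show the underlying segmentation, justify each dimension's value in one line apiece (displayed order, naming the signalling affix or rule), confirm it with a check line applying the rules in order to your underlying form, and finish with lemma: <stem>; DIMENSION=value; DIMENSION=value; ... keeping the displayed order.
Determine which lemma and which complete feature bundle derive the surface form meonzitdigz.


underlying: meon-zit-dik-z
TOR=gu - signalled by the affix -dik
POLE=ne - signalled by the affix -z
VEL=gu - signalled by the affix -zit
check: meonzitdikz -> meonzitdigz
lemma: meon; TOR=gu; POLE=ne; VEL=gu


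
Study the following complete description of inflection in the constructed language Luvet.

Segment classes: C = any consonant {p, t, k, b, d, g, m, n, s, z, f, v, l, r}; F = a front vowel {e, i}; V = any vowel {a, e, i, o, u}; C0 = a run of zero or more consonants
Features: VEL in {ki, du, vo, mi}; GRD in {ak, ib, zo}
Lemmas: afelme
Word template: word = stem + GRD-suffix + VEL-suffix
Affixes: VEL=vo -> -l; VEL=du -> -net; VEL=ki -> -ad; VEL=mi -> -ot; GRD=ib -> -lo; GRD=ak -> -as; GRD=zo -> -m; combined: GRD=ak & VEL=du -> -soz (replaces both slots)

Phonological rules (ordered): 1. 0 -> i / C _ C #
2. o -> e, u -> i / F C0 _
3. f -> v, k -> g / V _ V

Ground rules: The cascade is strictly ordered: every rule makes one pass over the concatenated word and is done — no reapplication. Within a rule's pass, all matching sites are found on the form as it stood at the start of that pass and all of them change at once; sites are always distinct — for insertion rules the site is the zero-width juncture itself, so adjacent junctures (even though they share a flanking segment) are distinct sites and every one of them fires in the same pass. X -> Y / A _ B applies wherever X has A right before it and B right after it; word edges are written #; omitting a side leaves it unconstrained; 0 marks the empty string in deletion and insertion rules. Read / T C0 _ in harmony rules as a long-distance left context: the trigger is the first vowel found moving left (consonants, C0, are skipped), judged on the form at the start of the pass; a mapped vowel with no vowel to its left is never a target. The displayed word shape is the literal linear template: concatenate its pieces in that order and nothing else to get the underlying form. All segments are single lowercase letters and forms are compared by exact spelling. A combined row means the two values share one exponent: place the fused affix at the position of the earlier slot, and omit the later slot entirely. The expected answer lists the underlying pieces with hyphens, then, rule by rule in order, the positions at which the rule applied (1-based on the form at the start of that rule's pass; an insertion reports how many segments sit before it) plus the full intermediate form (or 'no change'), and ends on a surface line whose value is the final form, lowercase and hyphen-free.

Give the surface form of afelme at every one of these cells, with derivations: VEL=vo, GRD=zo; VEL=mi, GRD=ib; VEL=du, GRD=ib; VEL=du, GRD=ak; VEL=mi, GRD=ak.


cell VEL=vo, GRD=zo:
underlying: afelme-m-l
1. 0 -> i / C _ C #: inserts after position(s) 7: afelmemil
2. o -> e, u -> i / F C0 _: no change
3. f -> v, k -> g / V _ V: fires at position(s) 2: avelmemil
surface: avelmemil

cell VEL=mi, GRD=ib:
underlying: afelme-lo-ot
1. 0 -> i / C _ C #: no change
2. o -> e, u -> i / F C0 _: fires at position(s) 8: afelmeleot
3. f -> v, k -> g / V _ V: fires at position(s) 2: avelmeleot
surface: avelmeleot

cell VEL=du, GRD=ib:
underlying: afelme-lo-net
1. 0 -> i / C _ C #: no change
2. o -> e, u -> i / F C0 _: fires at position(s) 8: afelmelenet
3. f -> v, k -> g / V _ V: fires at position(s) 2: avelmelenet
surface: avelmelenet

cell VEL=du, GRD=ak:
underlying: afelme-soz
1. 0 -> i / C _ C #: no change
2. o -> e, u -> i / F C0 _: fires at position(s) 8: afelmesez
3. f -> v, k -> g / V _ V: fires at position(s) 2: avelmesez
surface: avelmesez

cell VEL=mi, GRD=ak:
underlying: afelme-as-ot
1. 0 -> i / C _ C #: no change
2. o -> e, u -> i / F C0 _: no change
3. f -> v, k -> g / V _ V: fires at position(s) 2: avelmeasot
surface: avelmeasot


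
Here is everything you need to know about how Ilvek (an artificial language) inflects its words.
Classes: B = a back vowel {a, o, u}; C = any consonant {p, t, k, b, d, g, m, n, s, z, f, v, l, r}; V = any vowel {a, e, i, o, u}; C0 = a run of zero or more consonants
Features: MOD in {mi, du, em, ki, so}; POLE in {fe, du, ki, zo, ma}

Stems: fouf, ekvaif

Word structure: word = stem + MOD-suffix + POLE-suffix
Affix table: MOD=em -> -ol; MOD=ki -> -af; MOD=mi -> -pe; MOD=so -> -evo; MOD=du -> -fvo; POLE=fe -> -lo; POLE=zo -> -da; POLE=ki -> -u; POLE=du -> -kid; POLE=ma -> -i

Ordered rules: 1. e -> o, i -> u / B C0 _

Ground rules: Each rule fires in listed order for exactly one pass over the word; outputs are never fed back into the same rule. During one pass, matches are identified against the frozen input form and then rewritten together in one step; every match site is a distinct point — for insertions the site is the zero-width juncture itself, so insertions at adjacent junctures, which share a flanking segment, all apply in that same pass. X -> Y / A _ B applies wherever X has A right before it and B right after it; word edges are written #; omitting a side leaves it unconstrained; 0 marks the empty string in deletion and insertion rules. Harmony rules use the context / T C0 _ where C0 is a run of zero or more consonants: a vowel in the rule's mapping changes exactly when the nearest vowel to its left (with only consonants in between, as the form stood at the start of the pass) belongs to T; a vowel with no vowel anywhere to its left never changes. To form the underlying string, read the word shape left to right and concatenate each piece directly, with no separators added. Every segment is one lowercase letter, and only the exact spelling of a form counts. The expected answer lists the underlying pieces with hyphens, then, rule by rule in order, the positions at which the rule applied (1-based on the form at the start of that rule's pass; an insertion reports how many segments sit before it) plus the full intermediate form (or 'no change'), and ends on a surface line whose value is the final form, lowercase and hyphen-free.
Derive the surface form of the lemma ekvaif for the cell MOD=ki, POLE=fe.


underlying: ekvaif-af-lo
1. e -> o, i -> u / B C0 _: fires at position(s) 5: ekvaufaflo
surface: ekvaufaflo


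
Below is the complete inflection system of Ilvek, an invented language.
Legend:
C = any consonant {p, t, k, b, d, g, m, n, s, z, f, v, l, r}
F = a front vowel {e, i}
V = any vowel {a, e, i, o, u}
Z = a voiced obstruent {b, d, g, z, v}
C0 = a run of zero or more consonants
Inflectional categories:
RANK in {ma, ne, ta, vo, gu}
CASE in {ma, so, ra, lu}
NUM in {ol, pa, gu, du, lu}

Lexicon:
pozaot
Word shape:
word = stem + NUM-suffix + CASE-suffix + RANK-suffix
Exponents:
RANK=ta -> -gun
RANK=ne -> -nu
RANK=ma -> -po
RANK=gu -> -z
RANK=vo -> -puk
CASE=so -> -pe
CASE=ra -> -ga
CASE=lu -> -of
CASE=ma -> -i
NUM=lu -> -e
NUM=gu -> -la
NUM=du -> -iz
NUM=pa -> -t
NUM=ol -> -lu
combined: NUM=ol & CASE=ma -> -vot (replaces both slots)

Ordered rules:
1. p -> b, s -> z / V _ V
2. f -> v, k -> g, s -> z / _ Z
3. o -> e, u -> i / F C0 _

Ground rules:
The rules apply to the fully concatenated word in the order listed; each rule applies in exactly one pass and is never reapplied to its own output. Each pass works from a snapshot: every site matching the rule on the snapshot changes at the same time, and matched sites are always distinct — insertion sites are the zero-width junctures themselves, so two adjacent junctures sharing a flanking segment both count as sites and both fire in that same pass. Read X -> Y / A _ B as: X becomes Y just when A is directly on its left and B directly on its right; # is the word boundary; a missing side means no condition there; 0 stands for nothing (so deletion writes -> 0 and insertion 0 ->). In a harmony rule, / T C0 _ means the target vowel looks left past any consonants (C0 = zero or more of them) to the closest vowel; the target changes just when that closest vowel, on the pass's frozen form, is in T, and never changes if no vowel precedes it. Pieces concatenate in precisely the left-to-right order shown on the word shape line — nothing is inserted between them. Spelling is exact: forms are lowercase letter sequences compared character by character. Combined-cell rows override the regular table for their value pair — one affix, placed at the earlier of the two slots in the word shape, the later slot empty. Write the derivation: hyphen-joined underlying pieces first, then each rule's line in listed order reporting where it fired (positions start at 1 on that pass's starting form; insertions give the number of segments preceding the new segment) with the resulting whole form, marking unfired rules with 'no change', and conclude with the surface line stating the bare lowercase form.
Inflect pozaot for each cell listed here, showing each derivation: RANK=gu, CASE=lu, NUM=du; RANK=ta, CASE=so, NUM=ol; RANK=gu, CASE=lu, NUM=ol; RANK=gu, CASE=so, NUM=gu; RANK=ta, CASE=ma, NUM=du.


cell RANK=gu, CASE=lu, NUM=du:
underlying: pozaot-iz-of-z
1. p -> b, s -> z / V _ V: no change
2. f -> v, k -> g, s -> z / _ Z: fires at position(s) 10: pozaotizovz
3. o -> e, u -> i / F C0 _: fires at position(s) 9: pozaotizevz
surface: pozaotizevz

cell RANK=ta, CASE=so, NUM=ol:
underlying: pozaot-lu-pe-gun
1. p -> b, s -> z / V _ V: fires at position(s) 9: pozaotlubegun
2. f -> v, k -> g, s -> z / _ Z: no change
3. o -> e, u -> i / F C0 _: fires at position(s) 12: pozaotlubegin
surface: pozaotlubegin

cell RANK=gu, CASE=lu, NUM=ol:
underlying: pozaot-lu-of-z
1. p -> b, s -> z / V _ V: no change
2. f -> v, k -> g, s -> z / _ Z: fires at position(s) 10: pozaotluovz
3. o -> e, u -> i / F C0 _: no change
surface: pozaotluovz

cell RANK=gu, CASE=so, NUM=gu:
underlying: pozaot-la-pe-z
1. p -> b, s -> z / V _ V: fires at position(s) 9: pozaotlabez
2. f -> v, k -> g, s -> z / _ Z: no change
3. o -> e, u -> i / F C0 _: no change
surface: pozaotlabez

cell RANK=ta, CASE=ma, NUM=du:
underlying: pozaot-iz-i-gun
1. p -> b, s -> z / V _ V: no change
2. f -> v, k -> g, s -> z / _ Z: no change
3. o -> e, u -> i / F C0 _: fires at position(s) 11: pozaotizigin
surface: pozaotizigin


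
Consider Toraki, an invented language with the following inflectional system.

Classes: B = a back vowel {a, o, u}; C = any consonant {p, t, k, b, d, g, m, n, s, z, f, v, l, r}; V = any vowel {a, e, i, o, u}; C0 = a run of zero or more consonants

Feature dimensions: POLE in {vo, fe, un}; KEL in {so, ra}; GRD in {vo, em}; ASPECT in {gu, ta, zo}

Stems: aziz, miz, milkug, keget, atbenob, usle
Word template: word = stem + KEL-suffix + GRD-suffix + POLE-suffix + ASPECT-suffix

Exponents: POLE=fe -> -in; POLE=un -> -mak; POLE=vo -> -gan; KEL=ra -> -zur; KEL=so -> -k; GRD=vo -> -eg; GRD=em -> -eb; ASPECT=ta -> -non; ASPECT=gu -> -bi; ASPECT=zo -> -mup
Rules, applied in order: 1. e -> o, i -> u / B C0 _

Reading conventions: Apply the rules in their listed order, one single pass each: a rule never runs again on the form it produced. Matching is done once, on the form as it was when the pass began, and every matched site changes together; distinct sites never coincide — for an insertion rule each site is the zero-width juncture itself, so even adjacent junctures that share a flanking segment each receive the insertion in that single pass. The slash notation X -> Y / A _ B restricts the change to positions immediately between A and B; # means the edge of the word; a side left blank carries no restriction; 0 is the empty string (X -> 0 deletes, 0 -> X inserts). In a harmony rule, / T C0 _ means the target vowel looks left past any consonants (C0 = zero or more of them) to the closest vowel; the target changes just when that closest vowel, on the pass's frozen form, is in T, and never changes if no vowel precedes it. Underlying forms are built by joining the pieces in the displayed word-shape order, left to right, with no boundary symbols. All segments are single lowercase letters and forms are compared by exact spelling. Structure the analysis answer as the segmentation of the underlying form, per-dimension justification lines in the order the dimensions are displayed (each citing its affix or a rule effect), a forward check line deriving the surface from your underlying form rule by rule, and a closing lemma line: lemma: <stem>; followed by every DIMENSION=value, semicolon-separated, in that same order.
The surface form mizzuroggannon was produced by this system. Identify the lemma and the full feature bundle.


underlying: miz-zur-eg-gan-non
POLE=vo - signalled by the affix -gan
KEL=ra - signalled by the affix -zur
GRD=vo - signalled by the affix -eg
ASPECT=ta - signalled by the affix -non
check: mizzureggannon -> mizzuroggannon
lemma: miz; POLE=vo; KEL=ra; GRD=vo; ASPECT=ta


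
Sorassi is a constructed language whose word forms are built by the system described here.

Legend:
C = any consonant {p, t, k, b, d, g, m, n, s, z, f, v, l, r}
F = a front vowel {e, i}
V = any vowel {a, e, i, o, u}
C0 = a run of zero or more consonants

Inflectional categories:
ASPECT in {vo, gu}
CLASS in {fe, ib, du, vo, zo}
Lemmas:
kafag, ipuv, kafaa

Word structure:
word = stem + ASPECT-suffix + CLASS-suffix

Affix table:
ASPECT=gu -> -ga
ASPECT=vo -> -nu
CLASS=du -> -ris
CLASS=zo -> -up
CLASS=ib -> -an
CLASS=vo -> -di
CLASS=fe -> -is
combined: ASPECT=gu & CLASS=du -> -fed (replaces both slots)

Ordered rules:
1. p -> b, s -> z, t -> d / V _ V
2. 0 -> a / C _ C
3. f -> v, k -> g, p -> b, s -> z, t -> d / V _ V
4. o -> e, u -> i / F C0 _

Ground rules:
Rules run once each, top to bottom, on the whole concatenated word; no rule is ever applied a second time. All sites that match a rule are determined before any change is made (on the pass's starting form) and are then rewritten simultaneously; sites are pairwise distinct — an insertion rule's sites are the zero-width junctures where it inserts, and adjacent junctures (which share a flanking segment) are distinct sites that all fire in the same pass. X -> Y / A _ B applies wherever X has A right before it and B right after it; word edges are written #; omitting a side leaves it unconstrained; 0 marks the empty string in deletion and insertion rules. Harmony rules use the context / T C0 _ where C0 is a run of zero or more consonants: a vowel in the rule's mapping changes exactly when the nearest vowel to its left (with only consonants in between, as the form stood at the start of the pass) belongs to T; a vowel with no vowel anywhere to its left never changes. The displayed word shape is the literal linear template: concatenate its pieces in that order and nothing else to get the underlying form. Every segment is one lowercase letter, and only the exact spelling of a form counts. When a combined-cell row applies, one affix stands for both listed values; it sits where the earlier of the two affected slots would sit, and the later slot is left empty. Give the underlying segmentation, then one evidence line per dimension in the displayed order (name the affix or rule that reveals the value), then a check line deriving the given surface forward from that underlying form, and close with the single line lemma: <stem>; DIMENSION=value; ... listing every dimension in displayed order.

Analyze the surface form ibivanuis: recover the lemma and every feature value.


underlying: ipuv-nu-is
ASPECT=vo - signalled by the affix -nu
CLASS=fe - signalled by the affix -is
check: ipuvnuis -> ibuvnuis -> ibuvanuis -> ibuvanuis -> ibivanuis
lemma: ipuv; ASPECT=vo; CLASS=fe
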